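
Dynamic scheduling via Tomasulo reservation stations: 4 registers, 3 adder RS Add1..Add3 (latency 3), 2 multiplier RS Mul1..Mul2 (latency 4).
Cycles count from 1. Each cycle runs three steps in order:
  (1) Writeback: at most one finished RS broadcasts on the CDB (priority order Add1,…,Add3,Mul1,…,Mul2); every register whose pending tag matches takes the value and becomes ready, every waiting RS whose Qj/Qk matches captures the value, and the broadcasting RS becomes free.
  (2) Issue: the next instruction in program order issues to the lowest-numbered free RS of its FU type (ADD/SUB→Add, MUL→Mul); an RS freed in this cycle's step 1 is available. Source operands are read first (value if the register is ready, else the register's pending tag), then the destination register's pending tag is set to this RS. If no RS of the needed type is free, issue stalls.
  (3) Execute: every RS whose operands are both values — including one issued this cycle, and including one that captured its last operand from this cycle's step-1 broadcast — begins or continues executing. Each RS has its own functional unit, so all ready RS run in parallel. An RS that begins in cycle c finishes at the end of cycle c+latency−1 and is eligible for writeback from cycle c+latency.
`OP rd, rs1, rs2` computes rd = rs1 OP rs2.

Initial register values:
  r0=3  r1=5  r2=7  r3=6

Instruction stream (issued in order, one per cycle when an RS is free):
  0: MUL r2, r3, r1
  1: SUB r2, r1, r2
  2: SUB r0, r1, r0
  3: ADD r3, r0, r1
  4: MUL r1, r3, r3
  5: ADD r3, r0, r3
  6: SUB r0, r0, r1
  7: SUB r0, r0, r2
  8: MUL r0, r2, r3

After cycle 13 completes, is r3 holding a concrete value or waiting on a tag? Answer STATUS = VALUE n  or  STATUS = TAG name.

cycle 1: issue MUL r2<-Mul1 // r0:3,r1:5,r2:Mul1,r3:6
cycle 2: issue SUB r2<-Add1 // r0:3,r1:5,r2:Add1,r3:6
cycle 3: issue SUB r0<-Add2 // r0:Add2,r1:5,r2:Add1,r3:6
cycle 4: issue ADD r3<-Add3 // r0:Add2,r1:5,r2:Add1,r3:Add3
cycle 5: CDB Mul1=30; issue MUL r1<-Mul1 // r0:Add2,r1:Mul1,r2:Add1,r3:Add3
cycle 6: CDB Add2=2; issue ADD r3<-Add2 // r0:2,r1:Mul1,r2:Add1,r3:Add2
cycle 7: stall // r0:2,r1:Mul1,r2:Add1,r3:Add2
cycle 8: CDB Add1=-25; issue SUB r0<-Add1 // r0:Add1,r1:Mul1,r2:-25,r3:Add2
cycle 9: CDB Add3=7; issue SUB r0<-Add3 // r0:Add3,r1:Mul1,r2:-25,r3:Add2
cycle 10: issue MUL r0<-Mul2 // r0:Mul2,r1:Mul1,r2:-25,r3:Add2
cycle 11: - // r0:Mul2,r1:Mul1,r2:-25,r3:Add2
cycle 12: CDB Add2=9 // r0:Mul2,r1:Mul1,r2:-25,r3:9
cycle 13: CDB Mul1=49 // r0:Mul2,r1:49,r2:-25,r3:9

STATUS = VALUE 9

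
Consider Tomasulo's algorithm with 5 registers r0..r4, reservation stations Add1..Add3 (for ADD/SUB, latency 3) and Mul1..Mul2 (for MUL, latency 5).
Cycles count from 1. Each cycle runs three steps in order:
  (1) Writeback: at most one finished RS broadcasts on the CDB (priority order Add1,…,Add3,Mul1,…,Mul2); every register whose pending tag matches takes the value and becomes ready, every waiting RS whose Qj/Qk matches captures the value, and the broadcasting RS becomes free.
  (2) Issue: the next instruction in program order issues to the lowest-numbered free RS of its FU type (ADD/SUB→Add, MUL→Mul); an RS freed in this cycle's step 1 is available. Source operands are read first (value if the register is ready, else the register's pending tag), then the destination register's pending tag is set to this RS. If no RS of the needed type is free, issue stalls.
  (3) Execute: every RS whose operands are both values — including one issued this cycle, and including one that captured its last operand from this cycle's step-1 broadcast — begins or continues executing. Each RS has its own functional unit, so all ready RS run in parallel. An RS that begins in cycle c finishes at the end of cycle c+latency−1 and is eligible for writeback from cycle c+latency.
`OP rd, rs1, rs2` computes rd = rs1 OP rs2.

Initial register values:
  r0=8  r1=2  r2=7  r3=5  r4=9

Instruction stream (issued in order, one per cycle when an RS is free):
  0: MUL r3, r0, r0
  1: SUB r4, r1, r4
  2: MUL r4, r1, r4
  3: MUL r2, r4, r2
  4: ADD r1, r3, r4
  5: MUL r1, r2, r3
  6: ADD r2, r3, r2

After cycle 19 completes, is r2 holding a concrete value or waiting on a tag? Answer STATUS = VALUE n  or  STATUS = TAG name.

cycle 1: issue MUL r3<-Mul1 // r0:8,r1:2,r2:7,r3:Mul1,r4:9
cycle 2: issue SUB r4<-Add1 // r0:8,r1:2,r2:7,r3:Mul1,r4:Add1
cycle 3: issue MUL r4<-Mul2 // r0:8,r1:2,r2:7,r3:Mul1,r4:Mul2
cycle 4: stall // r0:8,r1:2,r2:7,r3:Mul1,r4:Mul2
cycle 5: CDB Add1=-7; stall // r0:8,r1:2,r2:7,r3:Mul1,r4:Mul2
cycle 6: CDB Mul1=64; issue MUL r2<-Mul1 // r0:8,r1:2,r2:Mul1,r3:64,r4:Mul2
cycle 7: issue ADD r1<-Add1 // r0:8,r1:Add1,r2:Mul1,r3:64,r4:Mul2
cycle 8: stall // r0:8,r1:Add1,r2:Mul1,r3:64,r4:Mul2
cycle 9: stall // r0:8,r1:Add1,r2:Mul1,r3:64,r4:Mul2
cycle 10: CDB Mul2=-14; issue MUL r1<-Mul2 // r0:8,r1:Mul2,r2:Mul1,r3:64,r4:-14
cycle 11: issue ADD r2<-Add2 // r0:8,r1:Mul2,r2:Add2,r3:64,r4:-14
cycle 12: - // r0:8,r1:Mul2,r2:Add2,r3:64,r4:-14
cycle 13: CDB Add1=50 // r0:8,r1:Mul2,r2:Add2,r3:64,r4:-14
cycle 14: - // r0:8,r1:Mul2,r2:Add2,r3:64,r4:-14
cycle 15: CDB Mul1=-98 // r0:8,r1:Mul2,r2:Add2,r3:64,r4:-14
cycle 16: - // r0:8,r1:Mul2,r2:Add2,r3:64,r4:-14
cycle 17: - // r0:8,r1:Mul2,r2:Add2,r3:64,r4:-14
cycle 18: CDB Add2=-34 // r0:8,r1:Mul2,r2:-34,r3:64,r4:-14
cycle 19: - // r0:8,r1:Mul2,r2:-34,r3:64,r4:-14

STATUS = VALUE -34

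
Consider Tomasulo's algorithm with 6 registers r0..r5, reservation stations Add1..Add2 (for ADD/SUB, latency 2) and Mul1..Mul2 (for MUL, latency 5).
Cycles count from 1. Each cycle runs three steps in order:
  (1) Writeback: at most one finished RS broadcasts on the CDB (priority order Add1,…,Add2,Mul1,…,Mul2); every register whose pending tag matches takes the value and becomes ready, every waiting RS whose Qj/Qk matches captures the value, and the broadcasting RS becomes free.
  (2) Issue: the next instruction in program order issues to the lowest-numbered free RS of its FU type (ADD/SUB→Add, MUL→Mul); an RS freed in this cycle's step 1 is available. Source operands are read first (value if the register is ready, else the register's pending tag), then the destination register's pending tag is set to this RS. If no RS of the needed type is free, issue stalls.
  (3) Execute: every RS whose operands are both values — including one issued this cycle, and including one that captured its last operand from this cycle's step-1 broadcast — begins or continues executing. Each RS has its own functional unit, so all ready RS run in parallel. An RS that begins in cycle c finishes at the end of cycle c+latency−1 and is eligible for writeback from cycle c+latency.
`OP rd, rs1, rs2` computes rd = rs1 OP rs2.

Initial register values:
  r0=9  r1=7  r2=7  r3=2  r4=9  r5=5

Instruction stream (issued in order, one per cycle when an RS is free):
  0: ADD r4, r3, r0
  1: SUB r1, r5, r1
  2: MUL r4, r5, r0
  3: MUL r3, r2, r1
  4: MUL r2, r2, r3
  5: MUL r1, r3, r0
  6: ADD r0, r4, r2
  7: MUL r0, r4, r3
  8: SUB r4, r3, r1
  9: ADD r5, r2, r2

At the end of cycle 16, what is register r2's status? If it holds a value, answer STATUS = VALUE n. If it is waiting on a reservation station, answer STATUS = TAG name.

c1: issue ADD r4<-Add1 | r0:9,r1:7,r2:7,r3:2,r4:Add1,r5:5
c2: issue SUB r1<-Add2 | r0:9,r1:Add2,r2:7,r3:2,r4:Add1,r5:5
c3: CDB Add1=11; issue MUL r4<-Mul1 | r0:9,r1:Add2,r2:7,r3:2,r4:Mul1,r5:5
c4: CDB Add2=-2; issue MUL r3<-Mul2 | r0:9,r1:-2,r2:7,r3:Mul2,r4:Mul1,r5:5
c5: stall | r0:9,r1:-2,r2:7,r3:Mul2,r4:Mul1,r5:5
c6: stall | r0:9,r1:-2,r2:7,r3:Mul2,r4:Mul1,r5:5
c7: stall | r0:9,r1:-2,r2:7,r3:Mul2,r4:Mul1,r5:5
c8: CDB Mul1=45; issue MUL r2<-Mul1 | r0:9,r1:-2,r2:Mul1,r3:Mul2,r4:45,r5:5
c9: CDB Mul2=-14; issue MUL r1<-Mul2 | r0:9,r1:Mul2,r2:Mul1,r3:-14,r4:45,r5:5
c10: issue ADD r0<-Add1 | r0:Add1,r1:Mul2,r2:Mul1,r3:-14,r4:45,r5:5
c11: stall | r0:Add1,r1:Mul2,r2:Mul1,r3:-14,r4:45,r5:5
c12: stall | r0:Add1,r1:Mul2,r2:Mul1,r3:-14,r4:45,r5:5
c13: stall | r0:Add1,r1:Mul2,r2:Mul1,r3:-14,r4:45,r5:5
c14: CDB Mul1=-98; issue MUL r0<-Mul1 | r0:Mul1,r1:Mul2,r2:-98,r3:-14,r4:45,r5:5
c15: CDB Mul2=-126; issue SUB r4<-Add2 | r0:Mul1,r1:-126,r2:-98,r3:-14,r4:Add2,r5:5
c16: CDB Add1=-53; issue ADD r5<-Add1 | r0:Mul1,r1:-126,r2:-98,r3:-14,r4:Add2,r5:Add1

STATUS = VALUE -98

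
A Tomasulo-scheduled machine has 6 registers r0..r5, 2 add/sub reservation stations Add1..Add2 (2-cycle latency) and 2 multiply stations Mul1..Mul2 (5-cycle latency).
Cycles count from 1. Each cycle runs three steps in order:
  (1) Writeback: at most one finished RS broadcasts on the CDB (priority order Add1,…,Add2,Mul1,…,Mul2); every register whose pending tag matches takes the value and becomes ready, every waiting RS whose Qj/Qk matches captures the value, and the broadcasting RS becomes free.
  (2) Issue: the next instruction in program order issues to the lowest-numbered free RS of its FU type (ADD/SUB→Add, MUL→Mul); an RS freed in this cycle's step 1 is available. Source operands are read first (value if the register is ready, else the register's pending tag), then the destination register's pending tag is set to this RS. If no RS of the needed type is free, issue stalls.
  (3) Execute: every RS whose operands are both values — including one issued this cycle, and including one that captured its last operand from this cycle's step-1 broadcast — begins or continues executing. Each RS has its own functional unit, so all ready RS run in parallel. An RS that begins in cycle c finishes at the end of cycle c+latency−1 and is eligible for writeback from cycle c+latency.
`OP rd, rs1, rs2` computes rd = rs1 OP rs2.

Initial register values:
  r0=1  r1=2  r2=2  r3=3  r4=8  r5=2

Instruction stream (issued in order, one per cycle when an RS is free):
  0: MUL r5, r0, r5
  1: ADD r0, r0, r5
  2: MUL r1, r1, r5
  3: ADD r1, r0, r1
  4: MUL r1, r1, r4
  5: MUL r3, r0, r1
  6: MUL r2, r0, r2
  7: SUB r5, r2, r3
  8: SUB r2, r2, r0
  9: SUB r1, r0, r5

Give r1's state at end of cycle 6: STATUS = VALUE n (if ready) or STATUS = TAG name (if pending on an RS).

STATUS = TAG Mul1

c1: issue MUL r5<-Mul1 | r0:1,r1:2,r2:2,r3:3,r4:8,r5:Mul1
c2: issue ADD r0<-Add1 | r0:Add1,r1:2,r2:2,r3:3,r4:8,r5:Mul1
c3: issue MUL r1<-Mul2 | r0:Add1,r1:Mul2,r2:2,r3:3,r4:8,r5:Mul1
c4: issue ADD r1<-Add2 | r0:Add1,r1:Add2,r2:2,r3:3,r4:8,r5:Mul1
c5: stall | r0:Add1,r1:Add2,r2:2,r3:3,r4:8,r5:Mul1
c6: CDB Mul1=2; issue MUL r1<-Mul1 | r0:Add1,r1:Mul1,r2:2,r3:3,r4:8,r5:2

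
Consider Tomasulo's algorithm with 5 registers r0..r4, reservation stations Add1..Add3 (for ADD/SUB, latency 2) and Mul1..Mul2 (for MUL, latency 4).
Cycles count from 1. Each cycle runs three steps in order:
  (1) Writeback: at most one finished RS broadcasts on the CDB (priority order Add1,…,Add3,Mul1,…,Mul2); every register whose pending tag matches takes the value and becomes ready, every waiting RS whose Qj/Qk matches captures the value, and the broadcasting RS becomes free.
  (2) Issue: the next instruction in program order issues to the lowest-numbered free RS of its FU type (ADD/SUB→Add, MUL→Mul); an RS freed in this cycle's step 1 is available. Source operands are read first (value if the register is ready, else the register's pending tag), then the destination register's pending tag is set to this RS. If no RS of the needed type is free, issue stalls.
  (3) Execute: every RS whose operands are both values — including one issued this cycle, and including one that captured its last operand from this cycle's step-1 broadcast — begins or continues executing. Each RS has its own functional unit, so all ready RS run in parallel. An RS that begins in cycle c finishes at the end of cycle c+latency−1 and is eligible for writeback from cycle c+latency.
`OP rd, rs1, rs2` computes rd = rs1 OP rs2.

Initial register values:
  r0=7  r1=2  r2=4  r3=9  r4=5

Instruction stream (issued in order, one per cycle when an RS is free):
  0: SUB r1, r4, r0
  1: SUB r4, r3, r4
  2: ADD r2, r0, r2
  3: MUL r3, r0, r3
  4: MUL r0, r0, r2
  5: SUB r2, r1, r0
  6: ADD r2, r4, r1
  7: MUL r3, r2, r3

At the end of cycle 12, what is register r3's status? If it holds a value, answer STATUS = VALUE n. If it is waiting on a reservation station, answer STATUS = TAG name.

c1: issue SUB r1<-Add1 | r0:7,r1:Add1,r2:4,r3:9,r4:5
c2: issue SUB r4<-Add2 | r0:7,r1:Add1,r2:4,r3:9,r4:Add2
c3: CDB Add1=-2; issue ADD r2<-Add1 | r0:7,r1:-2,r2:Add1,r3:9,r4:Add2
c4: CDB Add2=4; issue MUL r3<-Mul1 | r0:7,r1:-2,r2:Add1,r3:Mul1,r4:4
c5: CDB Add1=11; issue MUL r0<-Mul2 | r0:Mul2,r1:-2,r2:11,r3:Mul1,r4:4
c6: issue SUB r2<-Add1 | r0:Mul2,r1:-2,r2:Add1,r3:Mul1,r4:4
c7: issue ADD r2<-Add2 | r0:Mul2,r1:-2,r2:Add2,r3:Mul1,r4:4
c8: CDB Mul1=63; issue MUL r3<-Mul1 | r0:Mul2,r1:-2,r2:Add2,r3:Mul1,r4:4
c9: CDB Add2=2 | r0:Mul2,r1:-2,r2:2,r3:Mul1,r4:4
c10: CDB Mul2=77 | r0:77,r1:-2,r2:2,r3:Mul1,r4:4
c11: - | r0:77,r1:-2,r2:2,r3:Mul1,r4:4
c12: CDB Add1=-79 | r0:77,r1:-2,r2:2,r3:Mul1,r4:4

STATUS = TAG Mul1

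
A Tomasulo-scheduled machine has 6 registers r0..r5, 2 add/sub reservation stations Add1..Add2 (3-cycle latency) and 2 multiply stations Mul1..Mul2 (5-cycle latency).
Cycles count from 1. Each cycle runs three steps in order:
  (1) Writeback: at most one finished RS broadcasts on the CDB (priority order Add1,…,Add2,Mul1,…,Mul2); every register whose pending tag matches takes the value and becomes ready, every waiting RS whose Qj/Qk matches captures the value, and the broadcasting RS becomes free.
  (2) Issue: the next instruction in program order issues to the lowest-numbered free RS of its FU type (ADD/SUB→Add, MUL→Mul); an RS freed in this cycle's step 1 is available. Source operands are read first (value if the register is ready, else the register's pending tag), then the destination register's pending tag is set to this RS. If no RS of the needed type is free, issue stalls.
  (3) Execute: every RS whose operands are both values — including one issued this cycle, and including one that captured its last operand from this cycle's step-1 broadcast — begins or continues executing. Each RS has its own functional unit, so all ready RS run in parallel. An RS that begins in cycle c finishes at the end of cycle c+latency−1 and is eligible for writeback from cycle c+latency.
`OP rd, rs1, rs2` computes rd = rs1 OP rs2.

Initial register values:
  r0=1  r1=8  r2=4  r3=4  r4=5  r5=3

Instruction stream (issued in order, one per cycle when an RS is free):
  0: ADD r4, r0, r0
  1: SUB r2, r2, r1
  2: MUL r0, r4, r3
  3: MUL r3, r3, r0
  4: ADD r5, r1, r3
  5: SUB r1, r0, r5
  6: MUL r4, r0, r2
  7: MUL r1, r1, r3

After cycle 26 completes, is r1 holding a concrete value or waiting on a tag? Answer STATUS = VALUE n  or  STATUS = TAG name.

STATUS = VALUE -1024

  c1: issue ADD r4<-Add1  regs: r0:1,r1:8,r2:4,r3:4,r4:Add1,r5:3
  c2: issue SUB r2<-Add2  regs: r0:1,r1:8,r2:Add2,r3:4,r4:Add1,r5:3
  c3: issue MUL r0<-Mul1  regs: r0:Mul1,r1:8,r2:Add2,r3:4,r4:Add1,r5:3
  c4: CDB Add1=2; issue MUL r3<-Mul2  regs: r0:Mul1,r1:8,r2:Add2,r3:Mul2,r4:2,r5:3
  c5: CDB Add2=-4; issue ADD r5<-Add1  regs: r0:Mul1,r1:8,r2:-4,r3:Mul2,r4:2,r5:Add1
  c6: issue SUB r1<-Add2  regs: r0:Mul1,r1:Add2,r2:-4,r3:Mul2,r4:2,r5:Add1
  c7: stall  regs: r0:Mul1,r1:Add2,r2:-4,r3:Mul2,r4:2,r5:Add1
  c8: stall  regs: r0:Mul1,r1:Add2,r2:-4,r3:Mul2,r4:2,r5:Add1
  c9: CDB Mul1=8; issue MUL r4<-Mul1  regs: r0:8,r1:Add2,r2:-4,r3:Mul2,r4:Mul1,r5:Add1
  c10: stall  regs: r0:8,r1:Add2,r2:-4,r3:Mul2,r4:Mul1,r5:Add1
  c11: stall  regs: r0:8,r1:Add2,r2:-4,r3:Mul2,r4:Mul1,r5:Add1
  c12: stall  regs: r0:8,r1:Add2,r2:-4,r3:Mul2,r4:Mul1,r5:Add1
  c13: stall  regs: r0:8,r1:Add2,r2:-4,r3:Mul2,r4:Mul1,r5:Add1
  c14: CDB Mul1=-32; issue MUL r1<-Mul1  regs: r0:8,r1:Mul1,r2:-4,r3:Mul2,r4:-32,r5:Add1
  c15: CDB Mul2=32  regs: r0:8,r1:Mul1,r2:-4,r3:32,r4:-32,r5:Add1
  c16: -  regs: r0:8,r1:Mul1,r2:-4,r3:32,r4:-32,r5:Add1
  c17: -  regs: r0:8,r1:Mul1,r2:-4,r3:32,r4:-32,r5:Add1
  c18: CDB Add1=40  regs: r0:8,r1:Mul1,r2:-4,r3:32,r4:-32,r5:40
  c19: -  regs: r0:8,r1:Mul1,r2:-4,r3:32,r4:-32,r5:40
  c20: -  regs: r0:8,r1:Mul1,r2:-4,r3:32,r4:-32,r5:40
  c21: CDB Add2=-32  regs: r0:8,r1:Mul1,r2:-4,r3:32,r4:-32,r5:40
  c22: -  regs: r0:8,r1:Mul1,r2:-4,r3:32,r4:-32,r5:40
  c23: -  regs: r0:8,r1:Mul1,r2:-4,r3:32,r4:-32,r5:40
  c24: -  regs: r0:8,r1:Mul1,r2:-4,r3:32,r4:-32,r5:40
  c25: -  regs: r0:8,r1:Mul1,r2:-4,r3:32,r4:-32,r5:40
  c26: CDB Mul1=-1024  regs: r0:8,r1:-1024,r2:-4,r3:32,r4:-32,r5:40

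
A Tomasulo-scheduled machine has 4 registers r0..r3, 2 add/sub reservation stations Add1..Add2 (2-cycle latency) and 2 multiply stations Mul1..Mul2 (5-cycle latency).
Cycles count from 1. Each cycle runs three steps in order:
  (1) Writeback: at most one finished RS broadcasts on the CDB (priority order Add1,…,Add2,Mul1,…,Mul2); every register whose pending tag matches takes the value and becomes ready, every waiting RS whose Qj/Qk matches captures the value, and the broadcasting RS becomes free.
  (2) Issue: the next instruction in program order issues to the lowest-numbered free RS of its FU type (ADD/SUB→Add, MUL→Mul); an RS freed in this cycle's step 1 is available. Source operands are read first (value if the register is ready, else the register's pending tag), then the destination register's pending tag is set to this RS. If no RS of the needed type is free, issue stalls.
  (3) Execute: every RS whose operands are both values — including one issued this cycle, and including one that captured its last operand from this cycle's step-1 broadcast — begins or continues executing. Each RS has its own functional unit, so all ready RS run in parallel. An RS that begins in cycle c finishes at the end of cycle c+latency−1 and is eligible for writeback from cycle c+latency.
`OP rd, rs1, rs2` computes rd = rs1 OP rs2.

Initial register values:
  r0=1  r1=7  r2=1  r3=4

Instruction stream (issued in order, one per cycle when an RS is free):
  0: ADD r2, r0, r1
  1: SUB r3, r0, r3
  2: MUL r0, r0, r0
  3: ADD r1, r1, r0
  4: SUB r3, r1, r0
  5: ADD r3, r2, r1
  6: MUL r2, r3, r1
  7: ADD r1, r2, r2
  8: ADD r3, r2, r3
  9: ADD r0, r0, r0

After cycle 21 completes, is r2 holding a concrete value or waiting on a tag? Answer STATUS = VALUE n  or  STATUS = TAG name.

STATUS = VALUE 128

c1: issue ADD r2<-Add1 | r0:1,r1:7,r2:Add1,r3:4
c2: issue SUB r3<-Add2 | r0:1,r1:7,r2:Add1,r3:Add2
c3: CDB Add1=8; issue MUL r0<-Mul1 | r0:Mul1,r1:7,r2:8,r3:Add2
c4: CDB Add2=-3; issue ADD r1<-Add1 | r0:Mul1,r1:Add1,r2:8,r3:-3
c5: issue SUB r3<-Add2 | r0:Mul1,r1:Add1,r2:8,r3:Add2
c6: stall | r0:Mul1,r1:Add1,r2:8,r3:Add2
c7: stall | r0:Mul1,r1:Add1,r2:8,r3:Add2
c8: CDB Mul1=1; stall | r0:1,r1:Add1,r2:8,r3:Add2
c9: stall | r0:1,r1:Add1,r2:8,r3:Add2
c10: CDB Add1=8; issue ADD r3<-Add1 | r0:1,r1:8,r2:8,r3:Add1
c11: issue MUL r2<-Mul1 | r0:1,r1:8,r2:Mul1,r3:Add1
c12: CDB Add1=16; issue ADD r1<-Add1 | r0:1,r1:Add1,r2:Mul1,r3:16
c13: CDB Add2=7; issue ADD r3<-Add2 | r0:1,r1:Add1,r2:Mul1,r3:Add2
c14: stall | r0:1,r1:Add1,r2:Mul1,r3:Add2
c15: stall | r0:1,r1:Add1,r2:Mul1,r3:Add2
c16: stall | r0:1,r1:Add1,r2:Mul1,r3:Add2
c17: CDB Mul1=128; stall | r0:1,r1:Add1,r2:128,r3:Add2
c18: stall | r0:1,r1:Add1,r2:128,r3:Add2
c19: CDB Add1=256; issue ADD r0<-Add1 | r0:Add1,r1:256,r2:128,r3:Add2
c20: CDB Add2=144 | r0:Add1,r1:256,r2:128,r3:144
c21: CDB Add1=2 | r0:2,r1:256,r2:128,r3:144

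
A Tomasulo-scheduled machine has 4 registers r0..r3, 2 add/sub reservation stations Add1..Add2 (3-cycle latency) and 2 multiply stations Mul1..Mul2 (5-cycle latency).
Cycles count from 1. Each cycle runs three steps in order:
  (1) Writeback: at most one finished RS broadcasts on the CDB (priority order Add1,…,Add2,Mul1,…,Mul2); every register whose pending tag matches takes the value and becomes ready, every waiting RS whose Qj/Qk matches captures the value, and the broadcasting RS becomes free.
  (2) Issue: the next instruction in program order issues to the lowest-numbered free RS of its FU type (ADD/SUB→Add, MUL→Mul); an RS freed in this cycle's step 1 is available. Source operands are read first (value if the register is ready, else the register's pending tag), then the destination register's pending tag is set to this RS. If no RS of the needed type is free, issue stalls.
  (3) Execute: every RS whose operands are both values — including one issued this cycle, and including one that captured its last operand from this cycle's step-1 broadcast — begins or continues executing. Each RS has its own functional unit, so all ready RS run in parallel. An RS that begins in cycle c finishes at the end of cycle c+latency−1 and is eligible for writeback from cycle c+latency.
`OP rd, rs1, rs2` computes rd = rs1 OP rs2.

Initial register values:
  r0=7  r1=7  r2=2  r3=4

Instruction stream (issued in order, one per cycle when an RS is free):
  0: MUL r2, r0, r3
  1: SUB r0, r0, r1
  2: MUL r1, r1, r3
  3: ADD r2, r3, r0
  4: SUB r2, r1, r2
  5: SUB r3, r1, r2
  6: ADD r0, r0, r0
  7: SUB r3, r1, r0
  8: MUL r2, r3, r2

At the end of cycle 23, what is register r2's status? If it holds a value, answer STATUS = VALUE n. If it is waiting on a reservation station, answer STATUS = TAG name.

cycle 1: issue MUL r2<-Mul1 // r0:7,r1:7,r2:Mul1,r3:4
cycle 2: issue SUB r0<-Add1 // r0:Add1,r1:7,r2:Mul1,r3:4
cycle 3: issue MUL r1<-Mul2 // r0:Add1,r1:Mul2,r2:Mul1,r3:4
cycle 4: issue ADD r2<-Add2 // r0:Add1,r1:Mul2,r2:Add2,r3:4
cycle 5: CDB Add1=0; issue SUB r2<-Add1 // r0:0,r1:Mul2,r2:Add1,r3:4
cycle 6: CDB Mul1=28; stall // r0:0,r1:Mul2,r2:Add1,r3:4
cycle 7: stall // r0:0,r1:Mul2,r2:Add1,r3:4
cycle 8: CDB Add2=4; issue SUB r3<-Add2 // r0:0,r1:Mul2,r2:Add1,r3:Add2
cycle 9: CDB Mul2=28; stall // r0:0,r1:28,r2:Add1,r3:Add2
cycle 10: stall // r0:0,r1:28,r2:Add1,r3:Add2
cycle 11: stall // r0:0,r1:28,r2:Add1,r3:Add2
cycle 12: CDB Add1=24; issue ADD r0<-Add1 // r0:Add1,r1:28,r2:24,r3:Add2
cycle 13: stall // r0:Add1,r1:28,r2:24,r3:Add2
cycle 14: stall // r0:Add1,r1:28,r2:24,r3:Add2
cycle 15: CDB Add1=0; issue SUB r3<-Add1 // r0:0,r1:28,r2:24,r3:Add1
cycle 16: CDB Add2=4; issue MUL r2<-Mul1 // r0:0,r1:28,r2:Mul1,r3:Add1
cycle 17: - // r0:0,r1:28,r2:Mul1,r3:Add1
cycle 18: CDB Add1=28 // r0:0,r1:28,r2:Mul1,r3:28
cycle 19: - // r0:0,r1:28,r2:Mul1,r3:28
cycle 20: - // r0:0,r1:28,r2:Mul1,r3:28
cycle 21: - // r0:0,r1:28,r2:Mul1,r3:28
cycle 22: - // r0:0,r1:28,r2:Mul1,r3:28
cycle 23: CDB Mul1=672 // r0:0,r1:28,r2:672,r3:28

STATUS = VALUE 672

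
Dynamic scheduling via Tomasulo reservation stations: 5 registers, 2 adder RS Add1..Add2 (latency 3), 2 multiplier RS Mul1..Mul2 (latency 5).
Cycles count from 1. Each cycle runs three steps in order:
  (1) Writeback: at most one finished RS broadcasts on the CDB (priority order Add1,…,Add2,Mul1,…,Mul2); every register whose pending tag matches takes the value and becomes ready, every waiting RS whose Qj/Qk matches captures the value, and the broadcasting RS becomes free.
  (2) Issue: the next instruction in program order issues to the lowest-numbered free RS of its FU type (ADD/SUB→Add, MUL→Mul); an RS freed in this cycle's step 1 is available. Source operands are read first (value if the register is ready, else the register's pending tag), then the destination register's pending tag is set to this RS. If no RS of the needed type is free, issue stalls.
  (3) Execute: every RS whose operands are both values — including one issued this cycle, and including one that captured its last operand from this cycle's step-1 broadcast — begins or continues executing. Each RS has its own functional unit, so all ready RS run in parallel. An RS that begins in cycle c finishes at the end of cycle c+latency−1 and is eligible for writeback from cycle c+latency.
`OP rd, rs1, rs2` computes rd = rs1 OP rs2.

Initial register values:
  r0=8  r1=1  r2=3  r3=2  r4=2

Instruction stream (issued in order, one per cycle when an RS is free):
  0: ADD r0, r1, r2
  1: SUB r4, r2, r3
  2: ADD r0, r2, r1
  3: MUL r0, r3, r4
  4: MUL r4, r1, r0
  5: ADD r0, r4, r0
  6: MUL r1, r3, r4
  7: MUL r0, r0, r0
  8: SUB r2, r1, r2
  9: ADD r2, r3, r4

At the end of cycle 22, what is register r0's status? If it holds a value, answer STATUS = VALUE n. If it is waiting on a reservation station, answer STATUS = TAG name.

STATUS = TAG Mul2

  c1: issue ADD r0<-Add1  regs: r0:Add1,r1:1,r2:3,r3:2,r4:2
  c2: issue SUB r4<-Add2  regs: r0:Add1,r1:1,r2:3,r3:2,r4:Add2
  c3: stall  regs: r0:Add1,r1:1,r2:3,r3:2,r4:Add2
  c4: CDB Add1=4; issue ADD r0<-Add1  regs: r0:Add1,r1:1,r2:3,r3:2,r4:Add2
  c5: CDB Add2=1; issue MUL r0<-Mul1  regs: r0:Mul1,r1:1,r2:3,r3:2,r4:1
  c6: issue MUL r4<-Mul2  regs: r0:Mul1,r1:1,r2:3,r3:2,r4:Mul2
  c7: CDB Add1=4; issue ADD r0<-Add1  regs: r0:Add1,r1:1,r2:3,r3:2,r4:Mul2
  c8: stall  regs: r0:Add1,r1:1,r2:3,r3:2,r4:Mul2
  c9: stall  regs: r0:Add1,r1:1,r2:3,r3:2,r4:Mul2
  c10: CDB Mul1=2; issue MUL r1<-Mul1  regs: r0:Add1,r1:Mul1,r2:3,r3:2,r4:Mul2
  c11: stall  regs: r0:Add1,r1:Mul1,r2:3,r3:2,r4:Mul2
  c12: stall  regs: r0:Add1,r1:Mul1,r2:3,r3:2,r4:Mul2
  c13: stall  regs: r0:Add1,r1:Mul1,r2:3,r3:2,r4:Mul2
  c14: stall  regs: r0:Add1,r1:Mul1,r2:3,r3:2,r4:Mul2
  c15: CDB Mul2=2; issue MUL r0<-Mul2  regs: r0:Mul2,r1:Mul1,r2:3,r3:2,r4:2
  c16: issue SUB r2<-Add2  regs: r0:Mul2,r1:Mul1,r2:Add2,r3:2,r4:2
  c17: stall  regs: r0:Mul2,r1:Mul1,r2:Add2,r3:2,r4:2
  c18: CDB Add1=4; issue ADD r2<-Add1  regs: r0:Mul2,r1:Mul1,r2:Add1,r3:2,r4:2
  c19: -  regs: r0:Mul2,r1:Mul1,r2:Add1,r3:2,r4:2
  c20: CDB Mul1=4  regs: r0:Mul2,r1:4,r2:Add1,r3:2,r4:2
  c21: CDB Add1=4  regs: r0:Mul2,r1:4,r2:4,r3:2,r4:2
  c22: -  regs: r0:Mul2,r1:4,r2:4,r3:2,r4:2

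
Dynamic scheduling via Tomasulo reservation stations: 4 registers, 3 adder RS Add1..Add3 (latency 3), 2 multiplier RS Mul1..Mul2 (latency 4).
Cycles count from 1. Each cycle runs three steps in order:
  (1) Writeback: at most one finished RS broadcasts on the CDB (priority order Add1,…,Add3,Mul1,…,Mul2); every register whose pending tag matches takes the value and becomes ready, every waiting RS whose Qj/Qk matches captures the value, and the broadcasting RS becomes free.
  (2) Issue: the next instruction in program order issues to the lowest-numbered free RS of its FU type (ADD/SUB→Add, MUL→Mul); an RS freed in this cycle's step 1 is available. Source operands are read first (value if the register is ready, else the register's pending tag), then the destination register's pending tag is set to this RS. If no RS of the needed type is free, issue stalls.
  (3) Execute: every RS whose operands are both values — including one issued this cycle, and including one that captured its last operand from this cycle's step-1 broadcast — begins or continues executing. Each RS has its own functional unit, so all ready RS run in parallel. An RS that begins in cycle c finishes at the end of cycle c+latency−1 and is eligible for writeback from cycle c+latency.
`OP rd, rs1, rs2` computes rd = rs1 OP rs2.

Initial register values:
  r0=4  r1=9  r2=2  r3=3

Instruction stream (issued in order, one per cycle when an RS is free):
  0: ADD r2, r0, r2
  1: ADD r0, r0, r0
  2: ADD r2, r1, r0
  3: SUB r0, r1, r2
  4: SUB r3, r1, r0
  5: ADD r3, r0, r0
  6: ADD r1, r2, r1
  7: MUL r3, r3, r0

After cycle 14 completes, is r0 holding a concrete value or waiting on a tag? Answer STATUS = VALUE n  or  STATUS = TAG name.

c1: issue ADD r2<-Add1 | r0:4,r1:9,r2:Add1,r3:3
c2: issue ADD r0<-Add2 | r0:Add2,r1:9,r2:Add1,r3:3
c3: issue ADD r2<-Add3 | r0:Add2,r1:9,r2:Add3,r3:3
c4: CDB Add1=6; issue SUB r0<-Add1 | r0:Add1,r1:9,r2:Add3,r3:3
c5: CDB Add2=8; issue SUB r3<-Add2 | r0:Add1,r1:9,r2:Add3,r3:Add2
c6: stall | r0:Add1,r1:9,r2:Add3,r3:Add2
c7: stall | r0:Add1,r1:9,r2:Add3,r3:Add2
c8: CDB Add3=17; issue ADD r3<-Add3 | r0:Add1,r1:9,r2:17,r3:Add3
c9: stall | r0:Add1,r1:9,r2:17,r3:Add3
c10: stall | r0:Add1,r1:9,r2:17,r3:Add3
c11: CDB Add1=-8; issue ADD r1<-Add1 | r0:-8,r1:Add1,r2:17,r3:Add3
c12: issue MUL r3<-Mul1 | r0:-8,r1:Add1,r2:17,r3:Mul1
c13: - | r0:-8,r1:Add1,r2:17,r3:Mul1
c14: CDB Add1=26 | r0:-8,r1:26,r2:17,r3:Mul1

STATUS = VALUE -8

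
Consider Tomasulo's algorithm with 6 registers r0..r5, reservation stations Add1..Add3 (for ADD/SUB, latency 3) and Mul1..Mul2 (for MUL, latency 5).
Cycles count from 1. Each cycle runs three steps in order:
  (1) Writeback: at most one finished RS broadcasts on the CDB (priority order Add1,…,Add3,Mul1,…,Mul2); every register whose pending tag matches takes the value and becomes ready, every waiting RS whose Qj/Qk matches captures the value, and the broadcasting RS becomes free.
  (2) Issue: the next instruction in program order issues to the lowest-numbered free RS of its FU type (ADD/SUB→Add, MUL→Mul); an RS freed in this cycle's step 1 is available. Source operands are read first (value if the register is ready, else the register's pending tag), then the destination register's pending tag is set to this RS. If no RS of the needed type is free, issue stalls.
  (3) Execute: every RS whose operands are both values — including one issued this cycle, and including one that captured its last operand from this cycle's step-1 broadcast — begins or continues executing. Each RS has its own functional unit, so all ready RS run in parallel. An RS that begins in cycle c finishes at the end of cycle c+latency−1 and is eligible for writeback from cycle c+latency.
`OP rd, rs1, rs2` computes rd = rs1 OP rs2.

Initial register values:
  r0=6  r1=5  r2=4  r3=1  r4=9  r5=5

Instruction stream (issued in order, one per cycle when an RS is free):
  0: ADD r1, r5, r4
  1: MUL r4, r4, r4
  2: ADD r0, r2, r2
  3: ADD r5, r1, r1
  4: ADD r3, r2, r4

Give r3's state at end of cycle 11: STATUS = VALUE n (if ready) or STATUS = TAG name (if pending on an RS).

STATUS = VALUE 85

  c1: issue ADD r1<-Add1  regs: r0:6,r1:Add1,r2:4,r3:1,r4:9,r5:5
  c2: issue MUL r4<-Mul1  regs: r0:6,r1:Add1,r2:4,r3:1,r4:Mul1,r5:5
  c3: issue ADD r0<-Add2  regs: r0:Add2,r1:Add1,r2:4,r3:1,r4:Mul1,r5:5
  c4: CDB Add1=14; issue ADD r5<-Add1  regs: r0:Add2,r1:14,r2:4,r3:1,r4:Mul1,r5:Add1
  c5: issue ADD r3<-Add3  regs: r0:Add2,r1:14,r2:4,r3:Add3,r4:Mul1,r5:Add1
  c6: CDB Add2=8  regs: r0:8,r1:14,r2:4,r3:Add3,r4:Mul1,r5:Add1
  c7: CDB Add1=28  regs: r0:8,r1:14,r2:4,r3:Add3,r4:Mul1,r5:28
  c8: CDB Mul1=81  regs: r0:8,r1:14,r2:4,r3:Add3,r4:81,r5:28
  c9: -  regs: r0:8,r1:14,r2:4,r3:Add3,r4:81,r5:28
  c10: -  regs: r0:8,r1:14,r2:4,r3:Add3,r4:81,r5:28
  c11: CDB Add3=85  regs: r0:8,r1:14,r2:4,r3:85,r4:81,r5:28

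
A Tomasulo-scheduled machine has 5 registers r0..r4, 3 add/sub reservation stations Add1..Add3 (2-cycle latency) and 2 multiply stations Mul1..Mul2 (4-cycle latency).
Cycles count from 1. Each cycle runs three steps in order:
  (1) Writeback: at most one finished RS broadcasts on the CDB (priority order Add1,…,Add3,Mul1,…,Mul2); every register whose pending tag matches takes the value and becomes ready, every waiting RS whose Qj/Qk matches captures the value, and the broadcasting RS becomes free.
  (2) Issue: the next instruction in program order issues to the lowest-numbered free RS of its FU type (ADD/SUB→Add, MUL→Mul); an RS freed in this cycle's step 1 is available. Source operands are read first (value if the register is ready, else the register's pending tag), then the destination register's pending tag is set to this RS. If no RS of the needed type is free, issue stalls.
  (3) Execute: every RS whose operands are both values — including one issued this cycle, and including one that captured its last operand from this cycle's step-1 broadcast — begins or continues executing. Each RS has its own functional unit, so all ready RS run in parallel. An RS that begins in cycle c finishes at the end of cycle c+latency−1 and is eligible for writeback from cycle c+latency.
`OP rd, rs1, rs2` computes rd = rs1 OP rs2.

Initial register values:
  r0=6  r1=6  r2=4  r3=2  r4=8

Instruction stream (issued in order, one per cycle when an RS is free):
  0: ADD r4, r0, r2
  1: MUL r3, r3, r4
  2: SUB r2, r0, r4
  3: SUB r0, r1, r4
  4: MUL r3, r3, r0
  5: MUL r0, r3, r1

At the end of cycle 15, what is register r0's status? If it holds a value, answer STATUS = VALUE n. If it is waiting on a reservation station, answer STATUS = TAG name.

STATUS = VALUE -480

  c1: issue ADD r4<-Add1  regs: r0:6,r1:6,r2:4,r3:2,r4:Add1
  c2: issue MUL r3<-Mul1  regs: r0:6,r1:6,r2:4,r3:Mul1,r4:Add1
  c3: CDB Add1=10; issue SUB r2<-Add1  regs: r0:6,r1:6,r2:Add1,r3:Mul1,r4:10
  c4: issue SUB r0<-Add2  regs: r0:Add2,r1:6,r2:Add1,r3:Mul1,r4:10
  c5: CDB Add1=-4; issue MUL r3<-Mul2  regs: r0:Add2,r1:6,r2:-4,r3:Mul2,r4:10
  c6: CDB Add2=-4; stall  regs: r0:-4,r1:6,r2:-4,r3:Mul2,r4:10
  c7: CDB Mul1=20; issue MUL r0<-Mul1  regs: r0:Mul1,r1:6,r2:-4,r3:Mul2,r4:10
  c8: -  regs: r0:Mul1,r1:6,r2:-4,r3:Mul2,r4:10
  c9: -  regs: r0:Mul1,r1:6,r2:-4,r3:Mul2,r4:10
  c10: -  regs: r0:Mul1,r1:6,r2:-4,r3:Mul2,r4:10
  c11: CDB Mul2=-80  regs: r0:Mul1,r1:6,r2:-4,r3:-80,r4:10
  c12: -  regs: r0:Mul1,r1:6,r2:-4,r3:-80,r4:10
  c13: -  regs: r0:Mul1,r1:6,r2:-4,r3:-80,r4:10
  c14: -  regs: r0:Mul1,r1:6,r2:-4,r3:-80,r4:10
  c15: CDB Mul1=-480  regs: r0:-480,r1:6,r2:-4,r3:-80,r4:10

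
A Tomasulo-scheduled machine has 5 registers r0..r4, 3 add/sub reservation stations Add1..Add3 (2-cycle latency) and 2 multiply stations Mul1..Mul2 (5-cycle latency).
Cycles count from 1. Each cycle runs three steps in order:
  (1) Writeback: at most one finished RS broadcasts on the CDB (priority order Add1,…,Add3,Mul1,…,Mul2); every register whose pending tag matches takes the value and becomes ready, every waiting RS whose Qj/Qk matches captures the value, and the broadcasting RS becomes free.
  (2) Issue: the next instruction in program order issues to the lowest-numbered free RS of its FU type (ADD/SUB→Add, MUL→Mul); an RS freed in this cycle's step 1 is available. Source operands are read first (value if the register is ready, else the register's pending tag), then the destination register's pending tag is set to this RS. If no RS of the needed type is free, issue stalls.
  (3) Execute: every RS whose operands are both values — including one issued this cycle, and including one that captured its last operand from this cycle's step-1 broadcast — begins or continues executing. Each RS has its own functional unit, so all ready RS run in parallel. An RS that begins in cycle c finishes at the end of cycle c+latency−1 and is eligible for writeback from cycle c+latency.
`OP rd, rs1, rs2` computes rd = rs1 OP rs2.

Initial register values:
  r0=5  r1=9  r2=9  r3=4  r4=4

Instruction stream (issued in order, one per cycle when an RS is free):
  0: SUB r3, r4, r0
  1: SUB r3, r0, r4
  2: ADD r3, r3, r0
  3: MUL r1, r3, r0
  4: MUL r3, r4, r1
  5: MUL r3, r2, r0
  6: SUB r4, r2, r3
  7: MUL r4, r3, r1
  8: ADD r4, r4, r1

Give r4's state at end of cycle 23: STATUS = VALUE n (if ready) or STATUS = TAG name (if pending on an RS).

STATUS = VALUE 1380

c1: issue SUB r3<-Add1 | r0:5,r1:9,r2:9,r3:Add1,r4:4
c2: issue SUB r3<-Add2 | r0:5,r1:9,r2:9,r3:Add2,r4:4
c3: CDB Add1=-1; issue ADD r3<-Add1 | r0:5,r1:9,r2:9,r3:Add1,r4:4
c4: CDB Add2=1; issue MUL r1<-Mul1 | r0:5,r1:Mul1,r2:9,r3:Add1,r4:4
c5: issue MUL r3<-Mul2 | r0:5,r1:Mul1,r2:9,r3:Mul2,r4:4
c6: CDB Add1=6; stall | r0:5,r1:Mul1,r2:9,r3:Mul2,r4:4
c7: stall | r0:5,r1:Mul1,r2:9,r3:Mul2,r4:4
c8: stall | r0:5,r1:Mul1,r2:9,r3:Mul2,r4:4
c9: stall | r0:5,r1:Mul1,r2:9,r3:Mul2,r4:4
c10: stall | r0:5,r1:Mul1,r2:9,r3:Mul2,r4:4
c11: CDB Mul1=30; issue MUL r3<-Mul1 | r0:5,r1:30,r2:9,r3:Mul1,r4:4
c12: issue SUB r4<-Add1 | r0:5,r1:30,r2:9,r3:Mul1,r4:Add1
c13: stall | r0:5,r1:30,r2:9,r3:Mul1,r4:Add1
c14: stall | r0:5,r1:30,r2:9,r3:Mul1,r4:Add1
c15: stall | r0:5,r1:30,r2:9,r3:Mul1,r4:Add1
c16: CDB Mul1=45; issue MUL r4<-Mul1 | r0:5,r1:30,r2:9,r3:45,r4:Mul1
c17: CDB Mul2=120; issue ADD r4<-Add2 | r0:5,r1:30,r2:9,r3:45,r4:Add2
c18: CDB Add1=-36 | r0:5,r1:30,r2:9,r3:45,r4:Add2
c19: - | r0:5,r1:30,r2:9,r3:45,r4:Add2
c20: - | r0:5,r1:30,r2:9,r3:45,r4:Add2
c21: CDB Mul1=1350 | r0:5,r1:30,r2:9,r3:45,r4:Add2
c22: - | r0:5,r1:30,r2:9,r3:45,r4:Add2
c23: CDB Add2=1380 | r0:5,r1:30,r2:9,r3:45,r4:1380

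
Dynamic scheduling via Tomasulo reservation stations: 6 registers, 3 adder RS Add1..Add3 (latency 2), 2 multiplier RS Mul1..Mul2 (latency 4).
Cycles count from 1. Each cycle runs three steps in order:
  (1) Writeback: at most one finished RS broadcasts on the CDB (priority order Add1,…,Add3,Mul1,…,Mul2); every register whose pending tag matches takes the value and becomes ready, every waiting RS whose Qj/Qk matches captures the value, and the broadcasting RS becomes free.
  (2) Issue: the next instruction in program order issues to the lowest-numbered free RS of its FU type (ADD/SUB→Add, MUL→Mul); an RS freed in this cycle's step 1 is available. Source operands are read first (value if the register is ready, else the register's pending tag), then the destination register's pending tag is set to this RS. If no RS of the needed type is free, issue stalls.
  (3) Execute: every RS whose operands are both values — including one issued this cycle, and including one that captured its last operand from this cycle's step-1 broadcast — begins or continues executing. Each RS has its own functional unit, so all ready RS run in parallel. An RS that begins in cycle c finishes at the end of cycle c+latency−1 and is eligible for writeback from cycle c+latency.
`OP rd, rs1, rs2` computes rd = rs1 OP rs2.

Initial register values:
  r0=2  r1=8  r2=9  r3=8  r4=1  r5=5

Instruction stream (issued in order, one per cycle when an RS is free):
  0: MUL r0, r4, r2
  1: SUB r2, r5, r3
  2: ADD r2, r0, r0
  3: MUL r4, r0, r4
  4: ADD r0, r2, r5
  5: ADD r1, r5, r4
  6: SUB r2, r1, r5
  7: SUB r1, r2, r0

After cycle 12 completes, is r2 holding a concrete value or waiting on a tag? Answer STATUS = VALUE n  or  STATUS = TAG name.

c1: issue MUL r0<-Mul1 | r0:Mul1,r1:8,r2:9,r3:8,r4:1,r5:5
c2: issue SUB r2<-Add1 | r0:Mul1,r1:8,r2:Add1,r3:8,r4:1,r5:5
c3: issue ADD r2<-Add2 | r0:Mul1,r1:8,r2:Add2,r3:8,r4:1,r5:5
c4: CDB Add1=-3; issue MUL r4<-Mul2 | r0:Mul1,r1:8,r2:Add2,r3:8,r4:Mul2,r5:5
c5: CDB Mul1=9; issue ADD r0<-Add1 | r0:Add1,r1:8,r2:Add2,r3:8,r4:Mul2,r5:5
c6: issue ADD r1<-Add3 | r0:Add1,r1:Add3,r2:Add2,r3:8,r4:Mul2,r5:5
c7: CDB Add2=18; issue SUB r2<-Add2 | r0:Add1,r1:Add3,r2:Add2,r3:8,r4:Mul2,r5:5
c8: stall | r0:Add1,r1:Add3,r2:Add2,r3:8,r4:Mul2,r5:5
c9: CDB Add1=23; issue SUB r1<-Add1 | r0:23,r1:Add1,r2:Add2,r3:8,r4:Mul2,r5:5
c10: CDB Mul2=9 | r0:23,r1:Add1,r2:Add2,r3:8,r4:9,r5:5
c11: - | r0:23,r1:Add1,r2:Add2,r3:8,r4:9,r5:5
c12: CDB Add3=14 | r0:23,r1:Add1,r2:Add2,r3:8,r4:9,r5:5

STATUS = TAG Add2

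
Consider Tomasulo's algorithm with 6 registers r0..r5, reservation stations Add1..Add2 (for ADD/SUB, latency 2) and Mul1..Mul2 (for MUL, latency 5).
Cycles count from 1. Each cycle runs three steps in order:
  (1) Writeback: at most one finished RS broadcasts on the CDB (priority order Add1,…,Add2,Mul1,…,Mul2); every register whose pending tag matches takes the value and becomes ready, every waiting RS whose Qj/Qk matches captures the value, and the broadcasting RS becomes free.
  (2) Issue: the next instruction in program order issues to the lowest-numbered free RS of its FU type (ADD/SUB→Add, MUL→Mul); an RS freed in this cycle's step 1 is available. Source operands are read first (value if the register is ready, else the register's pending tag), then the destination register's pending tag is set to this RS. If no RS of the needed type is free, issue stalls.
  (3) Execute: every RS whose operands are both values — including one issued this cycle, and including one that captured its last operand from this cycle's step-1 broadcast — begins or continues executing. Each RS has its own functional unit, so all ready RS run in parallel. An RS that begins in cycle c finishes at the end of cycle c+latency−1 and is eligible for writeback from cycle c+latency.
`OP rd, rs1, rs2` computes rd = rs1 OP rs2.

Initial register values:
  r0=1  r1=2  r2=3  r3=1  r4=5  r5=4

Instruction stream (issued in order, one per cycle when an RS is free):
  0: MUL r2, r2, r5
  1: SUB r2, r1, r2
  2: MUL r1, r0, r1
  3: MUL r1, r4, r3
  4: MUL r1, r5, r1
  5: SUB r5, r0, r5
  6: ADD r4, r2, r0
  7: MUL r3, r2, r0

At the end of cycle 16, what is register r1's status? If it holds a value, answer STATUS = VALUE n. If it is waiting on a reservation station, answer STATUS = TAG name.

STATUS = VALUE 20

c1: issue MUL r2<-Mul1 | r0:1,r1:2,r2:Mul1,r3:1,r4:5,r5:4
c2: issue SUB r2<-Add1 | r0:1,r1:2,r2:Add1,r3:1,r4:5,r5:4
c3: issue MUL r1<-Mul2 | r0:1,r1:Mul2,r2:Add1,r3:1,r4:5,r5:4
c4: stall | r0:1,r1:Mul2,r2:Add1,r3:1,r4:5,r5:4
c5: stall | r0:1,r1:Mul2,r2:Add1,r3:1,r4:5,r5:4
c6: CDB Mul1=12; issue MUL r1<-Mul1 | r0:1,r1:Mul1,r2:Add1,r3:1,r4:5,r5:4
c7: stall | r0:1,r1:Mul1,r2:Add1,r3:1,r4:5,r5:4
c8: CDB Add1=-10; stall | r0:1,r1:Mul1,r2:-10,r3:1,r4:5,r5:4
c9: CDB Mul2=2; issue MUL r1<-Mul2 | r0:1,r1:Mul2,r2:-10,r3:1,r4:5,r5:4
c10: issue SUB r5<-Add1 | r0:1,r1:Mul2,r2:-10,r3:1,r4:5,r5:Add1
c11: CDB Mul1=5; issue ADD r4<-Add2 | r0:1,r1:Mul2,r2:-10,r3:1,r4:Add2,r5:Add1
c12: CDB Add1=-3; issue MUL r3<-Mul1 | r0:1,r1:Mul2,r2:-10,r3:Mul1,r4:Add2,r5:-3
c13: CDB Add2=-9 | r0:1,r1:Mul2,r2:-10,r3:Mul1,r4:-9,r5:-3
c14: - | r0:1,r1:Mul2,r2:-10,r3:Mul1,r4:-9,r5:-3
c15: - | r0:1,r1:Mul2,r2:-10,r3:Mul1,r4:-9,r5:-3
c16: CDB Mul2=20 | r0:1,r1:20,r2:-10,r3:Mul1,r4:-9,r5:-3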